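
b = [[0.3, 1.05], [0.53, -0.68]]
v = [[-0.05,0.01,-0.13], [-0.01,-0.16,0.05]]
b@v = [[-0.03, -0.16, 0.01],  [-0.02, 0.11, -0.1]]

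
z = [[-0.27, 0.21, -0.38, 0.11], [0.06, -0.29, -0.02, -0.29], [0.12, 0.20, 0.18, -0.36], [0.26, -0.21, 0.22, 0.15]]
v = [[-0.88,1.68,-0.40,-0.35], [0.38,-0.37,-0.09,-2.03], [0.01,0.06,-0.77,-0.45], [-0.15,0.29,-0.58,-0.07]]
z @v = [[0.3, -0.52, 0.32, -0.17], [-0.12, 0.12, 0.19, 0.6], [0.03, 0.03, 0.0, -0.5], [-0.33, 0.57, -0.34, 0.23]]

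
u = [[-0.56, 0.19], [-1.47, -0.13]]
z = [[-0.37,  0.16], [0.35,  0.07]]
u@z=[[0.27, -0.08],[0.5, -0.24]]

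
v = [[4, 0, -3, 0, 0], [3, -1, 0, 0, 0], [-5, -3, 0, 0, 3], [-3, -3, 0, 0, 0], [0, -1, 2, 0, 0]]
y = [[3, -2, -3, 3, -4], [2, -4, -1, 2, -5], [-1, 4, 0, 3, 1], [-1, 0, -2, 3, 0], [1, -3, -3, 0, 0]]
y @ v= [[12, 6, -17, 0, -9], [-5, 6, -16, 0, -3], [-1, -14, 5, 0, 0], [-3, -3, 3, 0, -6], [10, 12, -3, 0, -9]]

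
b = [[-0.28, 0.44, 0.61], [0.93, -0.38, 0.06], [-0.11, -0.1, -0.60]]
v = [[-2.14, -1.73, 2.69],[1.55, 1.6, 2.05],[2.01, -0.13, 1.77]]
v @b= [[-1.31, -0.55, -3.02],[0.83, -0.13, -0.19],[-0.88, 0.76, 0.16]]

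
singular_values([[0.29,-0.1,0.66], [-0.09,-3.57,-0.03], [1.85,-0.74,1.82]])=[3.71, 2.6, 0.26]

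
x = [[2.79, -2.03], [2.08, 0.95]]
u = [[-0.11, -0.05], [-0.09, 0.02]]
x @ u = [[-0.12,  -0.18], [-0.31,  -0.08]]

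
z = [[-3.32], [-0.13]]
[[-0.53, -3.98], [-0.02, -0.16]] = z @ [[0.16,1.2]]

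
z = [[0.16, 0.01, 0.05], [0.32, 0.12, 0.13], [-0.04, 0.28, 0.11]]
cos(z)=[[0.99, -0.01, -0.01], [-0.04, 0.97, -0.02], [-0.04, -0.03, 0.98]]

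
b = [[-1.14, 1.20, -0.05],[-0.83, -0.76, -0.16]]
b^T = [[-1.14, -0.83], [1.2, -0.76], [-0.05, -0.16]]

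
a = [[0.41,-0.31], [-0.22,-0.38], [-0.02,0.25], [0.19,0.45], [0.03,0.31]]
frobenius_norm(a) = 0.92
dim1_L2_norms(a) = [0.51, 0.44, 0.25, 0.49, 0.31]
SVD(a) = [[-0.33, 0.90], [-0.52, -0.34], [0.31, -0.11], [0.60, 0.26], [0.4, -0.02]] @ diag([0.7795253262796561, 0.4978355809788971]) @ [[0.13, 0.99], [0.99, -0.13]]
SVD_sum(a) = [[-0.03, -0.25], [-0.05, -0.40], [0.03, 0.24], [0.06, 0.47], [0.04, 0.31]] + [[0.44, -0.06], [-0.17, 0.02], [-0.05, 0.01], [0.13, -0.02], [-0.01, 0.0]]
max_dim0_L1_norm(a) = 1.7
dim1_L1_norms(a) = [0.72, 0.6, 0.27, 0.64, 0.34]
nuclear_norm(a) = 1.28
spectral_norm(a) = 0.78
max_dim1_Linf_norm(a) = 0.45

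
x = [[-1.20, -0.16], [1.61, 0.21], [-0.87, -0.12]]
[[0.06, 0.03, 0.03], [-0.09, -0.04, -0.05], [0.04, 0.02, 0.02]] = x@[[-0.3, -0.17, -0.19],[1.88, 1.09, 1.22]]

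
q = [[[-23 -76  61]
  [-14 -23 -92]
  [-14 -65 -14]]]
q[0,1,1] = -23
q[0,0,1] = -76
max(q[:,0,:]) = 61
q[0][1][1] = -23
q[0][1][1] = -23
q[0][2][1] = -65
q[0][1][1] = -23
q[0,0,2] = 61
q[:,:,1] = [[-76, -23, -65]]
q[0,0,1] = -76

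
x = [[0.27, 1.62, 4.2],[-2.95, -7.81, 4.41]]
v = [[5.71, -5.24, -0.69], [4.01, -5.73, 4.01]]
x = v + [[-5.44, 6.86, 4.89], [-6.96, -2.08, 0.4]]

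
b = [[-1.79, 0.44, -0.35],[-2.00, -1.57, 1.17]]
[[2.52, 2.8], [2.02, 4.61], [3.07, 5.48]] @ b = [[-10.11, -3.29, 2.39], [-12.84, -6.35, 4.69], [-16.46, -7.25, 5.34]]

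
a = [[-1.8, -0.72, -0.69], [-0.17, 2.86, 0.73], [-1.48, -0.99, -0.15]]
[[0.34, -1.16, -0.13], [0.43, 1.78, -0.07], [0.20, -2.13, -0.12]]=a @ [[-0.23, 0.87, 0.09], [0.15, 1.12, -0.01], [-0.05, -1.75, -0.04]]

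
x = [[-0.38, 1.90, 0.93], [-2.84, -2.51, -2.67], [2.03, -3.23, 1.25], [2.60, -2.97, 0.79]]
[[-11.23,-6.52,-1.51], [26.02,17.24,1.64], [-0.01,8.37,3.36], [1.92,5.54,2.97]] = x@[[-0.55, -2.75, -0.02], [-2.85, -4.17, -0.94], [-6.48, 0.39, 0.29]]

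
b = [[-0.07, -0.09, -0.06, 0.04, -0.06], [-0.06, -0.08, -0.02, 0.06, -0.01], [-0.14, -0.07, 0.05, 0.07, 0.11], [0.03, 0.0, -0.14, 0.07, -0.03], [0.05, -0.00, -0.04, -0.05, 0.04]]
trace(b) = 0.01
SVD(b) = [[-0.38, -0.50, -0.46, 0.41, -0.47],[-0.43, -0.25, -0.14, 0.11, 0.85],[-0.79, 0.34, 0.47, -0.05, -0.21],[0.05, -0.75, 0.55, -0.34, -0.07],[0.21, -0.01, 0.5, 0.84, 0.08]] @ diag([0.24494819352590558, 0.19930873233718926, 0.09969268377950537, 0.06566682015371549, 0.02063126836327177]) @ [[0.71, 0.51, -0.09, -0.42, -0.21], [-0.10, 0.21, 0.79, -0.32, 0.46], [0.17, 0.20, -0.44, 0.20, 0.84], [0.06, -0.64, -0.22, -0.71, 0.19], [0.67, -0.5, 0.35, 0.42, 0.07]]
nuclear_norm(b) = 0.63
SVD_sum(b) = [[-0.07, -0.05, 0.01, 0.04, 0.02], [-0.07, -0.05, 0.01, 0.04, 0.02], [-0.14, -0.10, 0.02, 0.08, 0.04], [0.01, 0.01, -0.00, -0.0, -0.00], [0.04, 0.03, -0.00, -0.02, -0.01]] + [[0.01, -0.02, -0.08, 0.03, -0.05], [0.01, -0.01, -0.04, 0.02, -0.02], [-0.01, 0.01, 0.05, -0.02, 0.03], [0.01, -0.03, -0.12, 0.05, -0.07], [0.0, -0.00, -0.00, 0.0, -0.00]] + [[-0.01, -0.01, 0.02, -0.01, -0.04], [-0.00, -0.00, 0.01, -0.00, -0.01], [0.01, 0.01, -0.02, 0.01, 0.04], [0.01, 0.01, -0.02, 0.01, 0.05], [0.01, 0.01, -0.02, 0.01, 0.04]] + [[0.00, -0.02, -0.01, -0.02, 0.01],  [0.0, -0.0, -0.0, -0.01, 0.0],  [-0.00, 0.00, 0.00, 0.00, -0.00],  [-0.00, 0.01, 0.01, 0.02, -0.0],  [0.00, -0.04, -0.01, -0.04, 0.01]] + [[-0.01, 0.0, -0.00, -0.00, -0.00], [0.01, -0.01, 0.01, 0.01, 0.0], [-0.00, 0.00, -0.00, -0.00, -0.0], [-0.0, 0.0, -0.00, -0.00, -0.0], [0.0, -0.00, 0.0, 0.0, 0.00]]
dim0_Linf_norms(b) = [0.14, 0.09, 0.14, 0.07, 0.11]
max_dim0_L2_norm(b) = 0.18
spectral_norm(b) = 0.24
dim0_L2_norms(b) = [0.18, 0.14, 0.17, 0.13, 0.14]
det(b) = 0.00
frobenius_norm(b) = 0.34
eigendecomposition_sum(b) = [[(-0.09-0j), (-0.11-0j), -0.01+0.00j, 0.04-0.00j, (-0.02-0j)], [-0.06-0.00j, (-0.07-0j), -0.01+0.00j, 0.03-0.00j, (-0.01-0j)], [-0.07-0.00j, -0.09-0.00j, -0.01+0.00j, 0.03-0.00j, -0.02-0.00j], [(-0.03-0j), -0.04-0.00j, (-0+0j), (0.01-0j), -0.01-0.00j], [0j, 0.00+0.00j, 0.00-0.00j, (-0+0j), 0j]] + [[(0.01+0j), -0.00+0.00j, -0.01-0.00j, -0.01+0.00j, -0.01+0.02j], [-0.00-0.01j, -0j, 0.01j, 0.01+0.01j, (0.02-0j)], [(-0.03-0.03j), -0j, 0.02+0.03j, 0.03+0.01j, 0.05-0.03j], [(0.02-0.04j), (0.01+0j), -0.03+0.03j, -0.00+0.03j, (0.05+0.05j)], [(0.03-0.01j), 0.00+0.00j, -0.03-0.00j, -0.02+0.01j, 0.00+0.04j]] + [[(0.01-0j), (-0-0j), (-0.01+0j), (-0.01-0j), (-0.01-0.02j)], [-0.00+0.01j, 0j, -0.01j, (0.01-0.01j), (0.02+0j)], [-0.03+0.03j, 0.00+0.00j, (0.02-0.03j), 0.03-0.01j, (0.05+0.03j)], [(0.02+0.04j), (0.01-0j), -0.03-0.03j, -0.00-0.03j, 0.05-0.05j], [(0.03+0.01j), 0.00-0.00j, (-0.03+0j), -0.02-0.01j, 0.00-0.04j]] + [[(-0.01+0j), (0.02+0j), (-0.01-0j), -0.00+0.00j, 0.00+0.00j], [(0.01-0j), (-0.01-0j), 0j, 0.00-0.00j, (-0-0j)], [-0.00+0.00j, 0.01+0.00j, (-0-0j), -0.00+0.00j, 0.00+0.00j], [-0.00+0.00j, (0.01+0j), (-0-0j), -0.00+0.00j, 0j], [-0.00+0.00j, 0j, (-0-0j), -0.00+0.00j, 0j]] + [[0.01-0.00j,-0j,(-0.02+0j),0.02+0.00j,(-0.03-0j)],[(0.01-0j),0.00-0.00j,-0.02+0.00j,(0.02+0j),-0.03-0.00j],[-0.01+0.00j,-0.00+0.00j,(0.02-0j),(-0.02-0j),0.03+0.00j],[(0.02-0j),0.01-0.00j,(-0.07+0j),0.06+0.00j,-0.12-0.00j],[(-0.01+0j),-0.00+0.00j,0.02-0.00j,(-0.02-0j),0.04+0.00j]]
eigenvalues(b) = [(-0.16+0j), (0.04+0.11j), (0.04-0.11j), (-0.03+0j), (0.12+0j)]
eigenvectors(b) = [[-0.68+0.00j,0.08+0.17j,(0.08-0.17j),0.68+0.00j,(-0.23+0j)], [-0.46+0.00j,0.13-0.14j,(0.13+0.14j),(-0.46+0j),(-0.23+0j)], [(-0.53+0j),0.11-0.55j,(0.11+0.55j),(0.41+0j),(0.23+0j)], [-0.23+0.00j,(0.67+0j),0.67-0.00j,0.40+0.00j,(-0.88+0j)], [0.01+0.00j,0.29+0.30j,(0.29-0.3j),0.04+0.00j,(0.27+0j)]]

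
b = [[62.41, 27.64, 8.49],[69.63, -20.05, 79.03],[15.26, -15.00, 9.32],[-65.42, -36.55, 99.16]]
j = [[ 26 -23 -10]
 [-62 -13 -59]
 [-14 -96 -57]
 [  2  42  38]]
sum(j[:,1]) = -90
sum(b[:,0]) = 81.87999999999998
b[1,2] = 79.03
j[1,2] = -59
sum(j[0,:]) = -7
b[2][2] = 9.32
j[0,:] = [26, -23, -10]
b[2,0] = 15.26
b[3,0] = -65.42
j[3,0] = 2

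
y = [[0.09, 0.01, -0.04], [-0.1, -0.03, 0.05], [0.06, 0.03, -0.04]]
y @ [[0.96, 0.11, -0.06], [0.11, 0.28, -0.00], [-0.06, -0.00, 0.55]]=[[0.09, 0.01, -0.03], [-0.10, -0.02, 0.03], [0.06, 0.02, -0.03]]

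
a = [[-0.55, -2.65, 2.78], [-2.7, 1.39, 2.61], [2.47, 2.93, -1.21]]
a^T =[[-0.55, -2.70, 2.47],[-2.65, 1.39, 2.93],[2.78, 2.61, -1.21]]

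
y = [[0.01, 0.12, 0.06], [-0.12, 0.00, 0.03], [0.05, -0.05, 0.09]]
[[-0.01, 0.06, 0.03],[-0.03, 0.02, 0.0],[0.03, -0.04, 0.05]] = y @ [[0.29, -0.16, 0.12], [-0.16, 0.53, -0.04], [0.12, -0.04, 0.49]]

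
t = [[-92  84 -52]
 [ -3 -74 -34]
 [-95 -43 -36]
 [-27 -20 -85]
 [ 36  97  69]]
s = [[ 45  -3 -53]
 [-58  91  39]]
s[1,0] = -58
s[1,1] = 91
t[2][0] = -95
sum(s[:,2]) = -14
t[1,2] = -34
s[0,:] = [45, -3, -53]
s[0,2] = -53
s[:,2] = [-53, 39]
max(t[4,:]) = 97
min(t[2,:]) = -95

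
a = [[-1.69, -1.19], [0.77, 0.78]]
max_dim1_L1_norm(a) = 2.88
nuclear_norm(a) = 2.51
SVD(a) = [[-0.89, 0.47], [0.47, 0.89]] @ diag([2.3332014581634524, 0.17225259250281372]) @ [[0.79,0.61], [-0.61,0.79]]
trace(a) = -0.91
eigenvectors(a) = [[-0.93, 0.51],[0.36, -0.86]]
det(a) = -0.40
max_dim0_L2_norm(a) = 1.86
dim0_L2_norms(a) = [1.86, 1.42]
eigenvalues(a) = [-1.24, 0.33]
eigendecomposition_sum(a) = [[-1.60,-0.94], [0.61,0.36]] + [[-0.09, -0.25],[0.16, 0.42]]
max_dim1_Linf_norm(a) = 1.69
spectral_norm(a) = 2.33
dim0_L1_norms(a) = [2.46, 1.97]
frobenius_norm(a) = 2.34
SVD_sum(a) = [[-1.64, -1.25],[0.86, 0.66]] + [[-0.05, 0.06],[-0.09, 0.12]]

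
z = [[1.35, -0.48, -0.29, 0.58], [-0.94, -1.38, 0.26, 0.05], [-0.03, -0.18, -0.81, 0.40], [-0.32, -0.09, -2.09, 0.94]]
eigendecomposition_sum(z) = [[-0.07, -0.22, 0.08, 0.01], [-0.49, -1.5, 0.56, 0.06], [-0.08, -0.24, 0.09, 0.01], [-0.10, -0.29, 0.11, 0.01]] + [[1.59, -0.23, -1.32, 1.08], [-0.58, 0.08, 0.48, -0.39], [-0.10, 0.01, 0.08, -0.07], [-0.68, 0.10, 0.56, -0.46]] + [[-0.15, -0.02, 0.81, -0.46], [0.11, 0.01, -0.56, 0.32], [0.11, 0.01, -0.60, 0.34], [0.39, 0.04, -2.05, 1.17]] + [[-0.01,-0.01,0.13,-0.04], [0.02,0.02,-0.21,0.07], [0.04,0.03,-0.39,0.12], [0.07,0.06,-0.71,0.22]]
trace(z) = 0.10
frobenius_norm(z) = 3.40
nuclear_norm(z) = 5.73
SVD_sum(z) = [[0.01, -0.04, -0.52, 0.26], [-0.0, 0.01, 0.12, -0.06], [0.02, -0.07, -0.82, 0.41], [0.06, -0.17, -2.04, 1.01]] + [[0.79, 0.48, 0.0, 0.04],[-1.29, -0.79, -0.01, -0.07],[-0.09, -0.05, -0.0, -0.0],[-0.24, -0.15, -0.00, -0.01]] + [[0.55, -0.92, 0.23, 0.27], [0.36, -0.60, 0.15, 0.18], [0.03, -0.05, 0.01, 0.02], [-0.13, 0.22, -0.05, -0.07]] + [[-0.0, 0.0, 0.00, 0.00], [-0.00, 0.0, 0.00, 0.00], [0.0, -0.00, -0.01, -0.02], [-0.0, 0.00, 0.00, 0.01]]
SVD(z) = [[-0.23, -0.51, -0.82, 0.1], [0.05, 0.84, -0.54, 0.06], [-0.36, 0.06, -0.05, -0.93], [-0.9, 0.16, 0.20, 0.35]] @ diag([2.5297772413094153, 1.8028381570136336, 1.3757373274877587, 0.021177694054089896]) @ [[-0.02, 0.07, 0.89, -0.44], [-0.85, -0.52, -0.00, -0.05], [-0.48, 0.82, -0.20, -0.24], [-0.2, 0.24, 0.40, 0.86]]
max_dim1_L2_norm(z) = 2.32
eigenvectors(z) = [[-0.14, -0.87, -0.35, -0.15],[-0.96, 0.32, 0.24, 0.25],[-0.15, 0.06, 0.25, 0.46],[-0.19, 0.37, 0.87, 0.84]]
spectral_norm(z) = 2.53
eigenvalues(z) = [-1.47, 1.3, 0.43, -0.16]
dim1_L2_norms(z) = [1.57, 1.69, 0.92, 2.32]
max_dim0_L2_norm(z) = 2.28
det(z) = 0.13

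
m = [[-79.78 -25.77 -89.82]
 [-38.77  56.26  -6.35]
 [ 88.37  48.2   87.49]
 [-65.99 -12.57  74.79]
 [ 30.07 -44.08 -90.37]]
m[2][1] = 48.2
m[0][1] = -25.77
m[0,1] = -25.77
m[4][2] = -90.37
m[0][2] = -89.82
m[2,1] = 48.2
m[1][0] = -38.77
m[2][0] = 88.37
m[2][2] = 87.49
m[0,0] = -79.78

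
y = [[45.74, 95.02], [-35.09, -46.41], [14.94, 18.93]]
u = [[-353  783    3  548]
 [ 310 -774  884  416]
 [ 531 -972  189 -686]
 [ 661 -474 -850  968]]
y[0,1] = 95.02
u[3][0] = 661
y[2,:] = [14.94, 18.93]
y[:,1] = [95.02, -46.41, 18.93]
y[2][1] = 18.93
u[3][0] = 661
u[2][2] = 189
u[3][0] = 661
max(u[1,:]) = 884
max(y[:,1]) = 95.02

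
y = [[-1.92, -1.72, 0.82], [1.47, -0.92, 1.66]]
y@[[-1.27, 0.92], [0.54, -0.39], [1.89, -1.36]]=[[3.06, -2.21],[0.77, -0.55]]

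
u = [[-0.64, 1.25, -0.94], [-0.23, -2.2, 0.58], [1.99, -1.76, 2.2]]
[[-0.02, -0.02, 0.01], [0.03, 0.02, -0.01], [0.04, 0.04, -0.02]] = u @ [[-0.0, 0.01, 0.00], [-0.01, -0.01, 0.00], [0.01, -0.0, -0.01]]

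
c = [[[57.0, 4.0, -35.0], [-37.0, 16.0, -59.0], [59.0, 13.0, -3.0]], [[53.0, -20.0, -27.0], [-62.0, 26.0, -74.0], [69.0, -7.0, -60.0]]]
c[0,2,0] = 59.0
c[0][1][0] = -37.0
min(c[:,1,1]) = 16.0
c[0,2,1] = 13.0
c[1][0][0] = 53.0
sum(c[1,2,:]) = 2.0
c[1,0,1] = -20.0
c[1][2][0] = 69.0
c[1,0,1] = -20.0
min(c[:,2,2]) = -60.0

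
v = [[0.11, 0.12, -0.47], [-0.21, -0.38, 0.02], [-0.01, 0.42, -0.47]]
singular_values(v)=[0.82, 0.37, 0.17]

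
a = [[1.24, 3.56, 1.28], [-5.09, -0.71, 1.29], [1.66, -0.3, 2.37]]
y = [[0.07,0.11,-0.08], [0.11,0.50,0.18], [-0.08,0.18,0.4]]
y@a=[[-0.61, 0.2, 0.04], [-2.11, -0.02, 1.21], [-0.35, -0.53, 1.08]]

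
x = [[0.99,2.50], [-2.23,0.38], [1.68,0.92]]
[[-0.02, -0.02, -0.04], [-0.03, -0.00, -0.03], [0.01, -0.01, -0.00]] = x@ [[0.01, 0.00, 0.01], [-0.01, -0.01, -0.02]]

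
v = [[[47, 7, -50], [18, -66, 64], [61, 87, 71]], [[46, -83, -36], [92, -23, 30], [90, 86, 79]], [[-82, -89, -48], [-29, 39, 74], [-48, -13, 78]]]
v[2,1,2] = 74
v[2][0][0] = -82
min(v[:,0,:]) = -89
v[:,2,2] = [71, 79, 78]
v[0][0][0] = 47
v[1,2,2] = 79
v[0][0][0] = 47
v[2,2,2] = 78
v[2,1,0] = -29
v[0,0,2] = -50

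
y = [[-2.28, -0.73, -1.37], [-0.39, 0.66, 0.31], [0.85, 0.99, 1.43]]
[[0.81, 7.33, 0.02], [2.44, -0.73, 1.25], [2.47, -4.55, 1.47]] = y@[[-1.90, -2.4, -0.82], [1.82, -2.52, 1.03], [1.6, -0.01, 0.8]]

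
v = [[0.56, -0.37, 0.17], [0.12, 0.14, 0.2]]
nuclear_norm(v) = 0.96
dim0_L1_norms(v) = [0.68, 0.51, 0.37]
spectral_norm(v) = 0.70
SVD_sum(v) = [[0.57, -0.35, 0.19], [0.07, -0.04, 0.02]] + [[-0.01, -0.02, -0.02], [0.05, 0.18, 0.18]]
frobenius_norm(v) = 0.74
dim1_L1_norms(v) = [1.1, 0.46]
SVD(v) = [[-0.99, -0.12],[-0.12, 0.99]] @ diag([0.6966583175542883, 0.2608968926270077]) @ [[-0.82, 0.5, -0.28],[0.20, 0.70, 0.68]]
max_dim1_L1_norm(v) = 1.1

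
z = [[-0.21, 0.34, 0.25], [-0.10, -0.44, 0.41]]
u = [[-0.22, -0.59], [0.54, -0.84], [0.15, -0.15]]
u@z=[[0.11, 0.18, -0.30],[-0.03, 0.55, -0.21],[-0.02, 0.12, -0.02]]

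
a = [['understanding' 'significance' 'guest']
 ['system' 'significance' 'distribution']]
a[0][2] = 'guest'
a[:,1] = ['significance', 'significance']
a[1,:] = ['system', 'significance', 'distribution']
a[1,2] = 'distribution'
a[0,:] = ['understanding', 'significance', 'guest']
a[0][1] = 'significance'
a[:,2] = ['guest', 'distribution']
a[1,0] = 'system'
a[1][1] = 'significance'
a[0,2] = 'guest'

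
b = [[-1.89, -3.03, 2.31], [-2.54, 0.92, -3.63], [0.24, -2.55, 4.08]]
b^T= [[-1.89, -2.54, 0.24], [-3.03, 0.92, -2.55], [2.31, -3.63, 4.08]]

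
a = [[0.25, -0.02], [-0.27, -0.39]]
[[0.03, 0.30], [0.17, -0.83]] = a @ [[0.08, 1.31], [-0.48, 1.22]]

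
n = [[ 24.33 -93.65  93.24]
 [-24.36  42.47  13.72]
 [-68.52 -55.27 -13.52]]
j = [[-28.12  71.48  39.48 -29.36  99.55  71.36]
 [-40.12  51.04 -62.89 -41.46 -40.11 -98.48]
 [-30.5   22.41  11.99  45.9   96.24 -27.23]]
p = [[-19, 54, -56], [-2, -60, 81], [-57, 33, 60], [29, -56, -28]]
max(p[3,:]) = 29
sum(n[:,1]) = -106.45000000000002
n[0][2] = 93.24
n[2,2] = -13.52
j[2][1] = 22.41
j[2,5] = -27.23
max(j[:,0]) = -28.12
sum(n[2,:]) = -137.31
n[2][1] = -55.27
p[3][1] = -56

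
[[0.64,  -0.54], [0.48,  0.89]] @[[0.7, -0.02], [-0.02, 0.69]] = [[0.46, -0.39], [0.32, 0.6]]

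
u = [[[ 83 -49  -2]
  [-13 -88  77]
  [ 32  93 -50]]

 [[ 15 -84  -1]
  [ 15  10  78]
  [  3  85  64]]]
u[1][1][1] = 10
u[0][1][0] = -13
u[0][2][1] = 93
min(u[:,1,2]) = 77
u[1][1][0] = 15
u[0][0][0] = 83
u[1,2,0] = 3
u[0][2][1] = 93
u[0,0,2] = -2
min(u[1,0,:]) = -84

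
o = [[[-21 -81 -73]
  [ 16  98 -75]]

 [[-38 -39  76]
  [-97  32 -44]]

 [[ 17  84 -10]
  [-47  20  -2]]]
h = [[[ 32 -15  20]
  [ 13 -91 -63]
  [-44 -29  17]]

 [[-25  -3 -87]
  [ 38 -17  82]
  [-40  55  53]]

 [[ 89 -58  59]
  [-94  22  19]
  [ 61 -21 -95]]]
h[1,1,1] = -17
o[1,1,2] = -44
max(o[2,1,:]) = 20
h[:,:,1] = [[-15, -91, -29], [-3, -17, 55], [-58, 22, -21]]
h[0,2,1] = -29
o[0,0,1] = -81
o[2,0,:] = [17, 84, -10]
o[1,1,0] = -97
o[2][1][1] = 20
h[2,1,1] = 22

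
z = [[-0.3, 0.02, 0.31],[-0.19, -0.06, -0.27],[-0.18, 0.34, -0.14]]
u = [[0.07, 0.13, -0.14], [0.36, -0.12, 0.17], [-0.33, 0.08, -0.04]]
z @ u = [[-0.12,-0.02,0.03], [0.05,-0.04,0.03], [0.16,-0.08,0.09]]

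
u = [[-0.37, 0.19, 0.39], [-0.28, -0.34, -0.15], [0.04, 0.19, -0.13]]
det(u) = -0.05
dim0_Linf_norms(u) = [0.37, 0.34, 0.39]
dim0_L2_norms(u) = [0.47, 0.43, 0.44]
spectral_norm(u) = 0.57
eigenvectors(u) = [[0.55+0.00j, -0.29-0.46j, -0.29+0.46j], [0.69+0.00j, (0.71+0j), (0.71-0j)], [(-0.47+0j), -0.16-0.42j, (-0.16+0.42j)]]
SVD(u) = [[-0.99, -0.10, 0.12], [0.13, -0.94, 0.30], [0.08, 0.31, 0.95]] @ diag([0.5744756315591633, 0.48287569218900256, 0.18168328111769688]) @ [[0.58, -0.38, -0.72], [0.65, 0.75, 0.13], [-0.49, 0.54, -0.68]]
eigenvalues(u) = [(-0.46+0j), (-0.19+0.27j), (-0.19-0.27j)]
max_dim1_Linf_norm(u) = 0.39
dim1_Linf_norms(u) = [0.39, 0.34, 0.19]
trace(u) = -0.84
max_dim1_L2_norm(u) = 0.57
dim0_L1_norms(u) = [0.69, 0.72, 0.67]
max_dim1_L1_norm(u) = 0.95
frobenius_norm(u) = 0.77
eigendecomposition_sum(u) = [[-0.21-0.00j, -0.04+0.00j, (0.24-0j)], [-0.27-0.00j, -0.04+0.00j, 0.30-0.00j], [0.18+0.00j, 0.03-0.00j, (-0.2+0j)]] + [[(-0.08+0.05j), (0.11+0.06j), (0.08+0.16j)], [-0.00-0.12j, -0.15+0.08j, -0.23-0.03j], [-0.07+0.03j, 0.08+0.07j, (0.04+0.14j)]] + [[-0.08-0.05j,(0.11-0.06j),0.08-0.16j], [(-0+0.12j),(-0.15-0.08j),(-0.23+0.03j)], [(-0.07-0.03j),(0.08-0.07j),(0.04-0.14j)]]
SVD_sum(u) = [[-0.33, 0.21, 0.41], [0.04, -0.03, -0.05], [0.03, -0.02, -0.03]] + [[-0.03, -0.04, -0.01],[-0.3, -0.34, -0.06],[0.1, 0.11, 0.02]] + [[-0.01, 0.01, -0.01], [-0.03, 0.03, -0.04], [-0.08, 0.09, -0.12]]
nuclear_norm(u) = 1.24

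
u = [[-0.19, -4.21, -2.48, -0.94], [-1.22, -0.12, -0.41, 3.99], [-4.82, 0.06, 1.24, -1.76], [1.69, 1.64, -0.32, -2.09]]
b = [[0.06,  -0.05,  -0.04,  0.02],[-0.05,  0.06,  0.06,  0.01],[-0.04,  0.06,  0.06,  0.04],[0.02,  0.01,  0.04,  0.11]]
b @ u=[[0.28, -0.22, -0.18, -0.23], [-0.34, 0.22, 0.17, 0.16], [-0.29, 0.23, 0.14, 0.09], [-0.02, 0.10, -0.04, -0.28]]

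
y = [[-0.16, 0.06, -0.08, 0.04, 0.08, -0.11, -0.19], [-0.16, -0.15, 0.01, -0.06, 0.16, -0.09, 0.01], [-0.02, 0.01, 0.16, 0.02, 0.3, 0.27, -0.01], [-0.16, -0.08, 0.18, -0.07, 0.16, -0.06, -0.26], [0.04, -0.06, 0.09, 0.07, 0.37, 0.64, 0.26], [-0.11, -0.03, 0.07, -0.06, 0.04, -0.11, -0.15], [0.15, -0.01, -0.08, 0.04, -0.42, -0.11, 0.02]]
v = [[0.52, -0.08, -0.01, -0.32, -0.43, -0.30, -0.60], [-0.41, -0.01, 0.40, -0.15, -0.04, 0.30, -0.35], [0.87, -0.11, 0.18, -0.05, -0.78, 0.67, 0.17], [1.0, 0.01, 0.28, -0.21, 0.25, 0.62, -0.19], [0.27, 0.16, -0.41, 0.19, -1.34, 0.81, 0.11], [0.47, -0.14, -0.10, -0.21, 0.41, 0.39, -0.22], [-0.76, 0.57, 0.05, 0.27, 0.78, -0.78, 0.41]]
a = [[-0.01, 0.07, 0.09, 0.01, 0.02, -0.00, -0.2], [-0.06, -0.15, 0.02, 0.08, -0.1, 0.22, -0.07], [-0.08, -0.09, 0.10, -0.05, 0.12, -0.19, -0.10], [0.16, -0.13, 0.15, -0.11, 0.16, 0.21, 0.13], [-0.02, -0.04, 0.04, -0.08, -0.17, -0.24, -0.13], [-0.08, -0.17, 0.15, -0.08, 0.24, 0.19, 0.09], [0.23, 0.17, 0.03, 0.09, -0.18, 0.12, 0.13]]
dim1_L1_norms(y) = [0.72, 0.64, 0.79, 0.97, 1.53, 0.57, 0.83]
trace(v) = -0.06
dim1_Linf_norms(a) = [0.2, 0.22, 0.19, 0.21, 0.24, 0.24, 0.23]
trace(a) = -0.02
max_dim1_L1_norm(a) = 1.05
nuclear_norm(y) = 2.22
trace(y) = 0.06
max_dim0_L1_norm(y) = 1.53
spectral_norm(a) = 0.60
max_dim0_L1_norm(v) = 4.3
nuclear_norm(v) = 6.83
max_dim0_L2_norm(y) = 0.73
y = v @ a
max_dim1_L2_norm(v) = 1.66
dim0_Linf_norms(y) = [0.16, 0.15, 0.18, 0.07, 0.42, 0.64, 0.26]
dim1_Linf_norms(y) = [0.19, 0.16, 0.3, 0.26, 0.64, 0.15, 0.42]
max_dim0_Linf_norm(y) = 0.64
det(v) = -0.04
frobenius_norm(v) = 3.30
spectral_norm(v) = 2.57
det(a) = -0.00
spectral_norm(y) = 0.95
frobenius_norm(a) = 0.91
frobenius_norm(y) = 1.20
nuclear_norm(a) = 2.02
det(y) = 0.00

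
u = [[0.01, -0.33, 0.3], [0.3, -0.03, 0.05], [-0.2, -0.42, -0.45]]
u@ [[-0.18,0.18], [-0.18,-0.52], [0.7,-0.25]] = [[0.27, 0.1], [-0.01, 0.06], [-0.2, 0.29]]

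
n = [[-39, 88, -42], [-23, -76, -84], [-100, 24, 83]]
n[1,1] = -76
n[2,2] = 83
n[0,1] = 88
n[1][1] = -76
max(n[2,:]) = 83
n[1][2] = -84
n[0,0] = -39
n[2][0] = -100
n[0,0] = -39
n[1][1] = -76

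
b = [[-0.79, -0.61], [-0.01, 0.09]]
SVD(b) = [[-1.00, 0.05], [0.05, 1.0]] @ diag([0.99921508849656, 0.0772606427672712]) @ [[0.79,0.61],[-0.61,0.79]]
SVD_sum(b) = [[-0.79, -0.61], [0.04, 0.03]] + [[-0.00, 0.00], [-0.05, 0.06]]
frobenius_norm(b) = 1.00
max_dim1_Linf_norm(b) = 0.79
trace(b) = -0.70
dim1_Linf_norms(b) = [0.79, 0.09]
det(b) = -0.08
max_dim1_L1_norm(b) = 1.4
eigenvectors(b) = [[-1.00, 0.57], [-0.01, -0.82]]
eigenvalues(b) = [-0.8, 0.1]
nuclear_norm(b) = 1.08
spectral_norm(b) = 1.00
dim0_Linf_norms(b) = [0.79, 0.61]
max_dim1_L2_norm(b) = 1.0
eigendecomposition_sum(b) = [[-0.79, -0.54], [-0.01, -0.01]] + [[0.0, -0.07],[-0.0, 0.1]]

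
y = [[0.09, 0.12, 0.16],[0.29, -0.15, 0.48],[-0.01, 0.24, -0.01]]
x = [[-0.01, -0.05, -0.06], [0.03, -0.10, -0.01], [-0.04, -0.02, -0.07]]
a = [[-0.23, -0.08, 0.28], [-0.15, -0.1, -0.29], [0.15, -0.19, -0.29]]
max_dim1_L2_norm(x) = 0.1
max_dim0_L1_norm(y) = 0.65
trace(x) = -0.18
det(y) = 0.00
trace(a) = -0.62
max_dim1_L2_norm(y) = 0.58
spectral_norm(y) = 0.60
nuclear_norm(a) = 0.99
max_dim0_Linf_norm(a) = 0.29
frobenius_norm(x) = 0.16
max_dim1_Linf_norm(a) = 0.29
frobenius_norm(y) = 0.67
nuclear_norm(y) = 0.89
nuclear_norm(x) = 0.22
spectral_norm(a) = 0.53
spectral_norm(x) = 0.13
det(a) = 0.03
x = y @ a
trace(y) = -0.07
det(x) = 0.00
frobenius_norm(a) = 0.63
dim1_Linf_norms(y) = [0.16, 0.48, 0.24]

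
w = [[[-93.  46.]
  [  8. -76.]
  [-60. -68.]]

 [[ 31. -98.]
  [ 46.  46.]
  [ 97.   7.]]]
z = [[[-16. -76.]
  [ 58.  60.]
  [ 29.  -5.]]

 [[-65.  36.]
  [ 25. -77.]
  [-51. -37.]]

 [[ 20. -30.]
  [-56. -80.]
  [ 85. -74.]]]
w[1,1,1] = 46.0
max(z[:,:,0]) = 85.0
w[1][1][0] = 46.0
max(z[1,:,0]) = 25.0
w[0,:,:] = [[-93.0, 46.0], [8.0, -76.0], [-60.0, -68.0]]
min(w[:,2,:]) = -68.0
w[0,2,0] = -60.0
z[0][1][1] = 60.0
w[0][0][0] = -93.0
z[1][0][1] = 36.0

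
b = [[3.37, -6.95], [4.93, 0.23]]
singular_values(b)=[8.07, 4.34]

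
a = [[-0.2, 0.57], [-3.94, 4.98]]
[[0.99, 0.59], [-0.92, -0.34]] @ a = [[-2.52, 3.5],[1.52, -2.22]]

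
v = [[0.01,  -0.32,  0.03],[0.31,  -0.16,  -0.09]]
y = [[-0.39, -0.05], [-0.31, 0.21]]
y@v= [[-0.02, 0.13, -0.01],[0.06, 0.07, -0.03]]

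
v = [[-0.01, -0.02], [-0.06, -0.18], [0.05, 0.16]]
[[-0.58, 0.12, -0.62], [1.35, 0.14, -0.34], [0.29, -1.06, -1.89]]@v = [[-0.03, -0.11],  [-0.04, -0.11],  [-0.03, -0.12]]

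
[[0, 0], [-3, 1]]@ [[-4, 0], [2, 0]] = [[0, 0], [14, 0]]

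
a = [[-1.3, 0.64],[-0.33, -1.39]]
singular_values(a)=[1.59, 1.27]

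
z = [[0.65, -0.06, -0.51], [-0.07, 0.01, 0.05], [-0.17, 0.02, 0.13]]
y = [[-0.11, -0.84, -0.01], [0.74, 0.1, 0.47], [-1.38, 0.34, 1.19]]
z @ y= [[0.59, -0.73, -0.64], [-0.05, 0.08, 0.06], [-0.15, 0.19, 0.17]]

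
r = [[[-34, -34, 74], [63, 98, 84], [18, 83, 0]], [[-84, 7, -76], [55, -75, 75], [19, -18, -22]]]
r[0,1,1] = 98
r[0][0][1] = -34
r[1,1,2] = 75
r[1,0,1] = 7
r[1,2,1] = -18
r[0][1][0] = 63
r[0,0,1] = -34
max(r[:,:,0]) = 63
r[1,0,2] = -76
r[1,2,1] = -18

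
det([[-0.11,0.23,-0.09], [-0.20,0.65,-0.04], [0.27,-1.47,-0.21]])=-0.001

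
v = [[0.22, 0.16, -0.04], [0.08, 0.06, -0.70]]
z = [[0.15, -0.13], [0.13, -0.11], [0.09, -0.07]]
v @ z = [[0.05, -0.04], [-0.04, 0.03]]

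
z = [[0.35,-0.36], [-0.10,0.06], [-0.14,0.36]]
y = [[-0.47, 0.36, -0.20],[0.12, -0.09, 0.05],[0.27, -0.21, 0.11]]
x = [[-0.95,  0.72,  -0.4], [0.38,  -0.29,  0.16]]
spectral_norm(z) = 0.63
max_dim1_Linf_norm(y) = 0.47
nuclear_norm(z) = 0.76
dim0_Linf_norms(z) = [0.35, 0.36]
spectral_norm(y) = 0.74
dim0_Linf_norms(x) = [0.95, 0.72, 0.4]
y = z @ x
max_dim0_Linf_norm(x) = 0.95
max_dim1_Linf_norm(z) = 0.36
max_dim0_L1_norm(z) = 0.78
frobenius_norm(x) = 1.35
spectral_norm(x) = 1.35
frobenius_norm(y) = 0.74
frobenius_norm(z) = 0.64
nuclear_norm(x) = 1.36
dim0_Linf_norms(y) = [0.47, 0.36, 0.2]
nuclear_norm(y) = 0.74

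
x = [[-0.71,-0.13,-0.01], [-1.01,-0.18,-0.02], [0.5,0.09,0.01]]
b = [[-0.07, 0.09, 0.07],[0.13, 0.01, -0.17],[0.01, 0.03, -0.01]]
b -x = [[0.64, 0.22, 0.08],[1.14, 0.19, -0.15],[-0.49, -0.06, -0.02]]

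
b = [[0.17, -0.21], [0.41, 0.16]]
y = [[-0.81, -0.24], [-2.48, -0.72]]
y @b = [[-0.24, 0.13], [-0.72, 0.41]]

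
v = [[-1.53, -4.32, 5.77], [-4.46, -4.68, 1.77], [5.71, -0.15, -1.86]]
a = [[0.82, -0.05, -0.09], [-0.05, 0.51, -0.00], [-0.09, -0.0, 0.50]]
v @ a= [[-1.56, -2.13, 3.02], [-3.58, -2.16, 1.29], [4.86, -0.36, -1.44]]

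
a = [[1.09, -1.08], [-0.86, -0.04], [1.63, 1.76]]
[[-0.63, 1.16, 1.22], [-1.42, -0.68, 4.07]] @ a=[[0.3, 2.78],[5.67, 8.72]]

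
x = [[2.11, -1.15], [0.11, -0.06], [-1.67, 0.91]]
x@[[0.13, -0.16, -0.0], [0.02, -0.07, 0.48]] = [[0.25, -0.26, -0.55],[0.01, -0.01, -0.03],[-0.2, 0.2, 0.44]]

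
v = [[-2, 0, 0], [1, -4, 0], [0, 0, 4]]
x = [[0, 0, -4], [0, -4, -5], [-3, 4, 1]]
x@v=[[0, 0, -16], [-4, 16, -20], [10, -16, 4]]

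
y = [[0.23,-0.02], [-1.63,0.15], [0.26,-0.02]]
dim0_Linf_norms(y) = [1.63, 0.15]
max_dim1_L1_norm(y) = 1.78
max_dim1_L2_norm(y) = 1.64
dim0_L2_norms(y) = [1.67, 0.15]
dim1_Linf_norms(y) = [0.23, 1.63, 0.26]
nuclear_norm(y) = 1.68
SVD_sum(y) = [[0.23, -0.02],[-1.63, 0.15],[0.26, -0.02]] + [[0.00, 0.00], [0.00, 0.00], [0.0, 0.0]]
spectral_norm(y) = 1.67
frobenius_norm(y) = 1.67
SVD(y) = [[-0.14, -0.26], [0.98, -0.19], [-0.16, -0.95]] @ diag([1.6735244119791444, 0.004005310207587863]) @ [[-1.00,0.09], [-0.09,-1.00]]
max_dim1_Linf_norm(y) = 1.63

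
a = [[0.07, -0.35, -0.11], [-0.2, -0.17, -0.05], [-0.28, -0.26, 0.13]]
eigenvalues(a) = [-0.41, 0.3, 0.14]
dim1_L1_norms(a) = [0.53, 0.42, 0.67]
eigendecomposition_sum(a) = [[-0.12, -0.23, -0.05], [-0.13, -0.24, -0.05], [-0.13, -0.23, -0.05]] + [[0.18, -0.08, -0.09], [-0.05, 0.02, 0.03], [-0.21, 0.10, 0.10]] + [[0.02, -0.04, 0.02], [-0.02, 0.05, -0.03], [0.05, -0.12, 0.07]]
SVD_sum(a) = [[-0.13,-0.23,0.01],[-0.12,-0.21,0.01],[-0.19,-0.32,0.01]] + [[0.2, -0.12, -0.13],  [-0.04, 0.02, 0.02],  [-0.12, 0.07, 0.08]] + [[0.01, -0.0, 0.01], [-0.04, 0.02, -0.08], [0.02, -0.01, 0.04]]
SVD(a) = [[0.51,  -0.85,  0.13], [0.48,  0.16,  -0.86], [0.71,  0.5,  0.49]] @ diag([0.51622186350539, 0.310014935098476, 0.10585710960965437]) @ [[-0.5,-0.86,0.02], [-0.75,0.45,0.49], [0.43,-0.23,0.87]]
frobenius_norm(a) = 0.61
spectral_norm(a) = 0.52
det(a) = -0.02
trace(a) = 0.03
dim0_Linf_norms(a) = [0.28, 0.35, 0.13]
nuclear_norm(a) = 0.93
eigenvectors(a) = [[0.56, 0.64, 0.29], [0.59, -0.19, -0.34], [0.58, -0.75, 0.9]]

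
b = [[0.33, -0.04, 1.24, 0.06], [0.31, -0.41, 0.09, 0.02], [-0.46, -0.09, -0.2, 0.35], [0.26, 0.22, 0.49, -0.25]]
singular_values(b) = [1.45, 0.58, 0.52, 0.02]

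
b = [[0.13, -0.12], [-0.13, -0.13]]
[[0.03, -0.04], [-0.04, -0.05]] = b@[[0.29, 0.03], [0.03, 0.33]]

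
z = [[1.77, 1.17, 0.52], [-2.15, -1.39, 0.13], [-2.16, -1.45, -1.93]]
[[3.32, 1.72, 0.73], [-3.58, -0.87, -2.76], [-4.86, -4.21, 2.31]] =z@[[2.35, 0.76, 0.99],[-1.00, -0.40, 0.22],[0.64, 1.63, -2.47]]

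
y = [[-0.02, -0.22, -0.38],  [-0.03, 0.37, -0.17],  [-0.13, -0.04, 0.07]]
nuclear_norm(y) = 0.99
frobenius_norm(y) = 0.62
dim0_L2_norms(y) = [0.13, 0.43, 0.42]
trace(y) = 0.42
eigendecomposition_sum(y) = [[-0.13,-0.06,-0.20], [-0.02,-0.01,-0.04], [-0.06,-0.03,-0.09]] + [[0.23, 0.35, -0.64], [-0.15, -0.23, 0.42], [-0.11, -0.16, 0.29]] + [[-0.12, -0.50, 0.46], [0.14, 0.61, -0.56], [0.03, 0.15, -0.13]]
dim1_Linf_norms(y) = [0.38, 0.37, 0.13]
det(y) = -0.02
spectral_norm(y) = 0.45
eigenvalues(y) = [-0.23, 0.3, 0.35]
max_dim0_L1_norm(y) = 0.63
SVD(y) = [[-0.91, 0.40, -0.1], [0.41, 0.90, -0.16], [0.02, -0.19, -0.98]] @ diag([0.44830455424526755, 0.40524766997883727, 0.13452640119944959]) @ [[0.01, 0.79, 0.62], [-0.03, 0.62, -0.79], [1.0, 0.01, -0.02]]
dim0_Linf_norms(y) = [0.13, 0.37, 0.38]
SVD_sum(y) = [[-0.0, -0.32, -0.25], [0.0, 0.15, 0.11], [0.00, 0.01, 0.01]] + [[-0.0, 0.1, -0.13], [-0.01, 0.22, -0.29], [0.0, -0.05, 0.06]] + [[-0.01,-0.0,0.0], [-0.02,-0.0,0.0], [-0.13,-0.00,0.00]]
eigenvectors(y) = [[0.9, 0.78, 0.63], [0.16, -0.51, -0.76], [0.41, -0.36, -0.18]]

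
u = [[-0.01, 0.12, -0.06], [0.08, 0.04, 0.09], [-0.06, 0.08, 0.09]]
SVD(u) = [[0.43, 0.8, 0.42], [0.49, -0.6, 0.64], [0.76, -0.07, -0.65]] @ diag([0.15808365881069195, 0.13685508030492585, 0.09262960548203267]) @ [[-0.07, 0.83, 0.55], [-0.38, 0.49, -0.79], [0.92, 0.26, -0.28]]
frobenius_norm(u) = 0.23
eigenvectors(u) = [[-0.74,  0.77,  0.29],[0.55,  0.54,  0.72],[-0.40,  -0.33,  0.63]]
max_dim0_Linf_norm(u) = 0.12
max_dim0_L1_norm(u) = 0.24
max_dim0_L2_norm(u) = 0.15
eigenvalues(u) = [-0.13, 0.1, 0.15]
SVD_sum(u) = [[-0.0, 0.06, 0.04], [-0.01, 0.06, 0.04], [-0.01, 0.1, 0.07]] + [[-0.04, 0.05, -0.09], [0.03, -0.04, 0.06], [0.0, -0.0, 0.01]] + [[0.04, 0.01, -0.01], [0.05, 0.02, -0.02], [-0.06, -0.02, 0.02]]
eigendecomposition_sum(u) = [[-0.06, 0.06, -0.04], [0.05, -0.05, 0.03], [-0.03, 0.03, -0.02]] + [[0.05, 0.03, -0.06],  [0.04, 0.02, -0.04],  [-0.02, -0.01, 0.02]] + [[-0.0, 0.03, 0.04], [-0.0, 0.07, 0.1], [-0.0, 0.06, 0.09]]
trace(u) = 0.12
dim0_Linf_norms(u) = [0.08, 0.12, 0.09]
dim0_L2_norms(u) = [0.1, 0.15, 0.14]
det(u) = -0.00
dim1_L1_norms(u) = [0.19, 0.21, 0.23]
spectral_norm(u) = 0.16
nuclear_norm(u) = 0.39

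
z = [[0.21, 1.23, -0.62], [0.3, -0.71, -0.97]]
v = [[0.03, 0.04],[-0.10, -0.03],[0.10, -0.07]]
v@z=[[0.02,0.01,-0.06], [-0.03,-0.1,0.09], [0.0,0.17,0.01]]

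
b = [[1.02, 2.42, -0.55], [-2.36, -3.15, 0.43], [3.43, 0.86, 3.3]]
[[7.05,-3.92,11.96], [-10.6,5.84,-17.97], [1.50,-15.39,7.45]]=b @ [[1.93, 0.53, 2.74], [1.65, -2.86, 3.45], [-1.98, -4.47, -1.49]]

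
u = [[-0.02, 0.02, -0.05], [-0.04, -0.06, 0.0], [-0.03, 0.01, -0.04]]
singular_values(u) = [0.08, 0.07, 0.01]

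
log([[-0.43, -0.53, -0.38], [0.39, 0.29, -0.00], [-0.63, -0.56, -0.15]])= [[(-1.79+3.33j),  4.00+0.05j,  (3.24-0.18j)], [(1.03-2.35j),  -5.96+2.53j,  (-3.76+2.19j)], [-0.18+2.93j,  3.01+0.76j,  1.07+0.42j]]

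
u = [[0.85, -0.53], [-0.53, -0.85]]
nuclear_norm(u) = 2.00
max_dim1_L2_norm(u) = 1.0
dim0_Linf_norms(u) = [0.85, 0.85]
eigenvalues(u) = [1.0, -1.0]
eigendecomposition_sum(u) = [[0.93,-0.26], [-0.26,0.08]] + [[-0.08, -0.26], [-0.26, -0.93]]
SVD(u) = [[0.53, -0.85], [0.85, 0.53]] @ diag([1.0016985574512924, 1.0016985574512922]) @ [[-0.00, -1.0], [-1.0, -0.0]]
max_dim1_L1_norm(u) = 1.38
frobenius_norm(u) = 1.42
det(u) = -1.00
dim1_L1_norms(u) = [1.38, 1.38]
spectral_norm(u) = 1.00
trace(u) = 0.00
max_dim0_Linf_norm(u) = 0.85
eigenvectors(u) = [[0.96,0.28], [-0.28,0.96]]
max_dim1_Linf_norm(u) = 0.85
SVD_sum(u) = [[0.00, -0.53], [0.00, -0.85]] + [[0.85,0.00],[-0.53,0.0]]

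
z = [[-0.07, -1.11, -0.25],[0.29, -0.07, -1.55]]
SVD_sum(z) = [[0.08, -0.13, -0.49],[0.24, -0.40, -1.47]] + [[-0.15, -0.98, 0.24], [0.05, 0.33, -0.08]]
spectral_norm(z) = 1.62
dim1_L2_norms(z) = [1.14, 1.58]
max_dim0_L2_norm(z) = 1.57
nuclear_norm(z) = 2.70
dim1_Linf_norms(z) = [1.11, 1.55]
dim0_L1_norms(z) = [0.36, 1.18, 1.8]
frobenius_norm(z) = 1.95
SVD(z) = [[0.32, 0.95], [0.95, -0.32]] @ diag([1.6245743742392518, 1.0731999359695958]) @ [[0.16,-0.26,-0.95], [-0.15,-0.96,0.23]]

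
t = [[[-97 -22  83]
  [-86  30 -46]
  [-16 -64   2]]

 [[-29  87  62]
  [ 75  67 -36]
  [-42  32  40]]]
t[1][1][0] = 75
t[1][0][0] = -29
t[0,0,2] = 83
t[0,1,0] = -86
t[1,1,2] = -36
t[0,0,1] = -22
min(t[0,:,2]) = -46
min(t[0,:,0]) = -97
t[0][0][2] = 83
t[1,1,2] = -36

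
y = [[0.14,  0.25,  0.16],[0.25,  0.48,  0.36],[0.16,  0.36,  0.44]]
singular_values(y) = [0.93, 0.13, 0.0]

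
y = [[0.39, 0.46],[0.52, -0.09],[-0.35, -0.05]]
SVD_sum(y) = [[0.49, 0.19], [0.42, 0.17], [-0.32, -0.13]] + [[-0.10,  0.27], [0.1,  -0.26], [-0.03,  0.08]]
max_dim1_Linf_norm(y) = 0.52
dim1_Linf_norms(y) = [0.46, 0.52, 0.35]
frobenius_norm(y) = 0.88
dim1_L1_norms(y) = [0.85, 0.61, 0.4]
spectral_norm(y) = 0.78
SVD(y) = [[-0.68, 0.71],  [-0.58, -0.68],  [0.44, 0.2]] @ diag([0.7771799297499935, 0.4039694998311078]) @ [[-0.93, -0.37], [-0.37, 0.93]]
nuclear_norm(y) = 1.18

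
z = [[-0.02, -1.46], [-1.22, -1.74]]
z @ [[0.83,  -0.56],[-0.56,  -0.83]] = [[0.8, 1.22], [-0.04, 2.13]]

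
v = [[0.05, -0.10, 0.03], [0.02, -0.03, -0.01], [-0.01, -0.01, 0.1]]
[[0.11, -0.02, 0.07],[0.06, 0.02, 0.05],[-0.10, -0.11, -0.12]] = v@ [[1.32, 1.45, 0.39], [-0.73, 0.62, -0.93], [-0.99, -0.86, -1.30]]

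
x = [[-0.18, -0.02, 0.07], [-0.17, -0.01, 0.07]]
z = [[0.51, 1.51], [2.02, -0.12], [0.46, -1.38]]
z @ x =[[-0.35,  -0.03,  0.14], [-0.34,  -0.04,  0.13], [0.15,  0.00,  -0.06]]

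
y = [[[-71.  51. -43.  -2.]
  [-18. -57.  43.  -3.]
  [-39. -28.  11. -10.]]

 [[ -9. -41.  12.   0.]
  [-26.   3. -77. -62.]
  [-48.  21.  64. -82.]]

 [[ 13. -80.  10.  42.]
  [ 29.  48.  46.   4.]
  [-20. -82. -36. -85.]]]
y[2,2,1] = -82.0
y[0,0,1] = 51.0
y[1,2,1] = 21.0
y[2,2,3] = -85.0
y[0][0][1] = 51.0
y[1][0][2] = 12.0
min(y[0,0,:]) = -71.0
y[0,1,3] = -3.0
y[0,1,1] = -57.0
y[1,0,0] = -9.0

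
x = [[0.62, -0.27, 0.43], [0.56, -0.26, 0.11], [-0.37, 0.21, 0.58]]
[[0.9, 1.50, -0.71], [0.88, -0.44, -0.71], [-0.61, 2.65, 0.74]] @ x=[[1.66, -0.78, 0.14], [0.56, -0.27, -0.08], [0.83, -0.37, 0.46]]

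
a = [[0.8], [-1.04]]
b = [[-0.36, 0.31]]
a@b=[[-0.29, 0.25], [0.37, -0.32]]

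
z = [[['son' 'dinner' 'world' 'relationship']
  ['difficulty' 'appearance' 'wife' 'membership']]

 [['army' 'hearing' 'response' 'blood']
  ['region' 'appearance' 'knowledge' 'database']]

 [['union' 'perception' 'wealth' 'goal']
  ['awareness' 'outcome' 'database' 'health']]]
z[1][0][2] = 'response'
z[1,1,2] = 'knowledge'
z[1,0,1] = 'hearing'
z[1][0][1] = 'hearing'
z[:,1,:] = [['difficulty', 'appearance', 'wife', 'membership'], ['region', 'appearance', 'knowledge', 'database'], ['awareness', 'outcome', 'database', 'health']]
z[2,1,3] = 'health'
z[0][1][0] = 'difficulty'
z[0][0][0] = 'son'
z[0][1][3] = 'membership'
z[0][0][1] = 'dinner'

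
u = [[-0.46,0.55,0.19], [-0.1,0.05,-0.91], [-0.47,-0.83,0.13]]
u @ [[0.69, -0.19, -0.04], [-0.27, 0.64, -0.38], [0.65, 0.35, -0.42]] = [[-0.34, 0.51, -0.27], [-0.67, -0.27, 0.37], [-0.02, -0.4, 0.28]]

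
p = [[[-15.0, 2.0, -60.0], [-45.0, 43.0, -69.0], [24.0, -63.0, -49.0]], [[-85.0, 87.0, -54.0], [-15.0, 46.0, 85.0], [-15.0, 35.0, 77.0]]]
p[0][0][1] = 2.0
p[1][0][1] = 87.0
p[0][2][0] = 24.0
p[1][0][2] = -54.0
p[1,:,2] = [-54.0, 85.0, 77.0]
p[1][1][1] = 46.0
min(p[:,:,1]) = -63.0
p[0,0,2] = -60.0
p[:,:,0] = [[-15.0, -45.0, 24.0], [-85.0, -15.0, -15.0]]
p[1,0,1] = 87.0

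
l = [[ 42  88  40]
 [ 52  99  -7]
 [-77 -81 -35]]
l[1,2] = -7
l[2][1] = -81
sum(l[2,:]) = -193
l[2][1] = -81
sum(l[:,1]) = 106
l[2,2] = -35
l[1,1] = 99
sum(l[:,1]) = 106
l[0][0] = 42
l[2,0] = -77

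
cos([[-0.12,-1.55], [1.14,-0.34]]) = [[1.99, -0.47], [0.34, 1.93]]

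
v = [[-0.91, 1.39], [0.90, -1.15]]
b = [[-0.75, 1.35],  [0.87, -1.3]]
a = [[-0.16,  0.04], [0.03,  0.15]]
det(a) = -0.03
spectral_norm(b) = 2.20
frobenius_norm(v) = 2.21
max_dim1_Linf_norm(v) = 1.39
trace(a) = -0.01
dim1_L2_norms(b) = [1.54, 1.56]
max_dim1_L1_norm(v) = 2.3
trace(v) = -2.06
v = a + b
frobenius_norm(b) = 2.20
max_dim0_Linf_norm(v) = 1.39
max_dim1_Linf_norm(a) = 0.16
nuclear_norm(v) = 2.30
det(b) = -0.20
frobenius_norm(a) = 0.22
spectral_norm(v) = 2.21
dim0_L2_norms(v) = [1.28, 1.8]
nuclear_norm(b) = 2.29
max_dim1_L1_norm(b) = 2.17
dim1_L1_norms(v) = [2.3, 2.05]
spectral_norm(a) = 0.17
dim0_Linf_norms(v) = [0.91, 1.39]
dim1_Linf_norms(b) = [1.35, 1.3]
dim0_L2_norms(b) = [1.15, 1.87]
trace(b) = -2.05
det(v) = -0.20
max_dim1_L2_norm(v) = 1.66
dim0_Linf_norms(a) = [0.16, 0.15]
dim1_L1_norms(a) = [0.2, 0.18]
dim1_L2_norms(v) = [1.66, 1.46]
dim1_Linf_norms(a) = [0.16, 0.15]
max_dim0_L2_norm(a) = 0.16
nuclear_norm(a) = 0.32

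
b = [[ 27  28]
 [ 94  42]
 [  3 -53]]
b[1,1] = 42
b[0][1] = 28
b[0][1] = 28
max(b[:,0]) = 94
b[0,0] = 27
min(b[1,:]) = 42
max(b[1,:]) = 94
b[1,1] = 42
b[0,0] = 27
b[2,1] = -53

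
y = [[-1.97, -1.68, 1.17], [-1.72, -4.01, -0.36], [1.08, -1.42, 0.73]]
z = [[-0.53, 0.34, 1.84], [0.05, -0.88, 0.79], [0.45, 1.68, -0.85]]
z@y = [[2.45, -3.09, 0.6], [2.27, 2.32, 0.95], [-4.69, -6.29, -0.7]]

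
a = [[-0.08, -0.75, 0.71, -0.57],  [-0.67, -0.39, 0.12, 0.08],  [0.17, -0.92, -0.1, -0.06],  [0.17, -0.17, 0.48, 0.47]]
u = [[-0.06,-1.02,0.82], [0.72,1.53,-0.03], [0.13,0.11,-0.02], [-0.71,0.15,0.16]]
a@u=[[-0.04, -1.07, -0.15], [-0.28, 0.11, -0.53], [-0.64, -1.60, 0.16], [-0.4, -0.31, 0.21]]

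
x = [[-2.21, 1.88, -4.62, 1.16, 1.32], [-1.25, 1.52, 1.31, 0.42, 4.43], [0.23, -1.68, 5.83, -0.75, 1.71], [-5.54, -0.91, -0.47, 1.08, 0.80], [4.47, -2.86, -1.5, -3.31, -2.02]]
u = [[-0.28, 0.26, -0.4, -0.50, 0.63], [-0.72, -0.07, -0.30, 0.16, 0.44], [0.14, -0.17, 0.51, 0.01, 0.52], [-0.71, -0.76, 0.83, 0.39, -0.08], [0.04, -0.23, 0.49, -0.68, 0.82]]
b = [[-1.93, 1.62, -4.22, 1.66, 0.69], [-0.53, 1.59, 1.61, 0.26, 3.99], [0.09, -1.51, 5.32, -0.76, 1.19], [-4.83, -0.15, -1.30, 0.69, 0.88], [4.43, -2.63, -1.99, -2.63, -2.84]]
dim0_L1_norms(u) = [1.89, 1.49, 2.53, 1.74, 2.49]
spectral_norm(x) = 9.31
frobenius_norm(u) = 2.39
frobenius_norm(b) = 12.37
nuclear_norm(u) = 4.48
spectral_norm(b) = 8.68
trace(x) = 4.20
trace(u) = 1.37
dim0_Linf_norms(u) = [0.72, 0.76, 0.83, 0.68, 0.82]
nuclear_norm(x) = 24.56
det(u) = -0.06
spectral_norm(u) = 1.54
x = u + b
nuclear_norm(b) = 22.47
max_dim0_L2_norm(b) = 7.37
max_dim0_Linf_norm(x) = 5.83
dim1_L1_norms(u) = [2.07, 1.69, 1.35, 2.77, 2.26]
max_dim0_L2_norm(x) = 7.71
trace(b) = 2.83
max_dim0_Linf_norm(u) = 0.83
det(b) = 203.17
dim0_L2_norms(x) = [7.56, 4.2, 7.71, 3.77, 5.39]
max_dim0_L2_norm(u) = 1.24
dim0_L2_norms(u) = [1.06, 0.86, 1.2, 0.94, 1.24]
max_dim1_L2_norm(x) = 6.74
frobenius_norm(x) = 13.33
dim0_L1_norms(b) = [11.81, 7.5, 14.44, 6.0, 9.59]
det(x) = 109.83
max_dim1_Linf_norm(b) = 5.32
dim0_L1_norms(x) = [13.7, 8.85, 13.73, 6.72, 10.28]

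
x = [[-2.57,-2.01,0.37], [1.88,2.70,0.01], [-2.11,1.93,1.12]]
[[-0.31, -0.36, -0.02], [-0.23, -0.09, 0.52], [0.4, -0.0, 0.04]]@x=[[0.16, -0.39, -0.14], [-0.68, 1.22, 0.5], [-1.11, -0.73, 0.19]]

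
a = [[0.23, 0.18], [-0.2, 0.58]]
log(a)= [[-1.32,0.44], [-0.49,-0.46]]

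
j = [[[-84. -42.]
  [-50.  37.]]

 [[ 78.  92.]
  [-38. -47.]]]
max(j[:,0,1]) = 92.0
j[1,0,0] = 78.0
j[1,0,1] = 92.0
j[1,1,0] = -38.0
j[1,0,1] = 92.0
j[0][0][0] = -84.0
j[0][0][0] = -84.0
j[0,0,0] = -84.0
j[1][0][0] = 78.0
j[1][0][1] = 92.0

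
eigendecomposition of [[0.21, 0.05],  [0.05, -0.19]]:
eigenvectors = [[0.99, -0.12], [0.12, 0.99]]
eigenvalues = [0.22, -0.2]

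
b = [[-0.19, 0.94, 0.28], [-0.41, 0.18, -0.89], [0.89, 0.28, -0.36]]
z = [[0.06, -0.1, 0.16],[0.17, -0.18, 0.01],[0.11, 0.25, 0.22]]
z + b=[[-0.13,0.84,0.44],[-0.24,0.0,-0.88],[1.0,0.53,-0.14]]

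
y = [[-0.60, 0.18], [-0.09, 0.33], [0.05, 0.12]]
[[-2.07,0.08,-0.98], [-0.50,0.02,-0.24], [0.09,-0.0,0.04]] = y @ [[3.25,  -0.12,  1.54], [-0.64,  0.02,  -0.3]]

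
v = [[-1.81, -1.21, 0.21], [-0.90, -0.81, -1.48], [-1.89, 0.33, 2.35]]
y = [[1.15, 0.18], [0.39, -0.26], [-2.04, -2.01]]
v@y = [[-2.98, -0.43], [1.67, 3.02], [-6.84, -5.15]]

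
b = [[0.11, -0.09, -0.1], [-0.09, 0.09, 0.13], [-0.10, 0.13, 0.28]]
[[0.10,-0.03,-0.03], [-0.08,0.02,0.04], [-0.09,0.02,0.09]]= b @ [[0.9, -0.10, 0.05], [-0.10, 0.25, -0.07], [0.05, -0.07, 0.38]]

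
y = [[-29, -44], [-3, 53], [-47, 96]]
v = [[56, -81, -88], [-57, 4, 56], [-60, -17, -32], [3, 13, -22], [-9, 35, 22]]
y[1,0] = -3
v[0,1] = -81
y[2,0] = -47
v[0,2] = -88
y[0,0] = -29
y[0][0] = -29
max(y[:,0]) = -3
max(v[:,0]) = 56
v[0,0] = 56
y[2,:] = [-47, 96]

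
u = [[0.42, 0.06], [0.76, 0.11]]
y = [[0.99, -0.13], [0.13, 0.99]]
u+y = [[1.41,-0.07], [0.89,1.1]]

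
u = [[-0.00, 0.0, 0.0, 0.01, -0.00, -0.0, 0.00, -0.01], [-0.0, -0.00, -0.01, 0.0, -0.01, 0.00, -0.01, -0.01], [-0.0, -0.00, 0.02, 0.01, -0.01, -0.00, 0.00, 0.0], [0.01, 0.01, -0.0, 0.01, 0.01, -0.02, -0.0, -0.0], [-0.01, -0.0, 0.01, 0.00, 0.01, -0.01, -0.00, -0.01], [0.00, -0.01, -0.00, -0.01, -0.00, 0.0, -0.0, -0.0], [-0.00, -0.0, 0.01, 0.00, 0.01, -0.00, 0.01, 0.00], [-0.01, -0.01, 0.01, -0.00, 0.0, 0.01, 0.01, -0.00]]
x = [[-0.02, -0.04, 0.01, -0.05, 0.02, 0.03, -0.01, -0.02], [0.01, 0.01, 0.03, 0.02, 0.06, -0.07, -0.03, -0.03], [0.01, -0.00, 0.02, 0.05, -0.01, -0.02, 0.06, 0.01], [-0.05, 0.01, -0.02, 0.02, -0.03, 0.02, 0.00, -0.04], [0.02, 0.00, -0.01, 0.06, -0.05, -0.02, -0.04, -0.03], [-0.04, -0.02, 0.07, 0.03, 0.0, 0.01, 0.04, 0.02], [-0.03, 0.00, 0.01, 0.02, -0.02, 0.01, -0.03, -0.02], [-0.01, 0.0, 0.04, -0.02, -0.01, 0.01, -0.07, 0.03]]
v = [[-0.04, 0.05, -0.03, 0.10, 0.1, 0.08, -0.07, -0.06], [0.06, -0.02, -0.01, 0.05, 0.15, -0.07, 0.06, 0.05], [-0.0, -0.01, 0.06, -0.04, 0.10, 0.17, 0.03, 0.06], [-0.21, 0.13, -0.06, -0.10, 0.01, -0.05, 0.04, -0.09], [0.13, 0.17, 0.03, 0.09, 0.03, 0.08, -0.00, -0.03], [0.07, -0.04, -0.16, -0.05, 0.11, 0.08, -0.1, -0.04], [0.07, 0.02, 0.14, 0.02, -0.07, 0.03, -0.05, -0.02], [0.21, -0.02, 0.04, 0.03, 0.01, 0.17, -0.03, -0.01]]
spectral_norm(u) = 0.03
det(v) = -0.00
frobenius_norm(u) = 0.06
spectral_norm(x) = 0.13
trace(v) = -0.05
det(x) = 0.00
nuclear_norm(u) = 0.14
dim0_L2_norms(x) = [0.08, 0.05, 0.09, 0.11, 0.09, 0.09, 0.12, 0.07]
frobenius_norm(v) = 0.67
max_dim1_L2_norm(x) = 0.11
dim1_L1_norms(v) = [0.53, 0.47, 0.47, 0.69, 0.56, 0.65, 0.42, 0.52]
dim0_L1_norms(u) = [0.03, 0.03, 0.06, 0.04, 0.05, 0.04, 0.03, 0.03]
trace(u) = 0.05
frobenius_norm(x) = 0.25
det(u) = 0.00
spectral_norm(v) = 0.43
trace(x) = -0.01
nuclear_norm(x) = 0.59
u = v @ x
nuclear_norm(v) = 1.65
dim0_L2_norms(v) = [0.35, 0.23, 0.24, 0.19, 0.25, 0.29, 0.16, 0.14]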